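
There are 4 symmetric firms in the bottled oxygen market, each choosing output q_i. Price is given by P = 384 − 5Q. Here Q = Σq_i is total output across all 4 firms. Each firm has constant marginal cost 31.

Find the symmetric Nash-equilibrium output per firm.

14.12

A representative firm's profit is π_i = q_i(384 − 5Q) − 31q_i, with Q = q_i + Σ_{j≠i} q_j.
First-order condition: 353 − 10q_i − 5Σ_{j≠i} q_j = 0.
Imposing symmetry (q_j = q for all j) turns Σ_{j≠i} q_j into 3q, so 353 = 25q and q = 14.12.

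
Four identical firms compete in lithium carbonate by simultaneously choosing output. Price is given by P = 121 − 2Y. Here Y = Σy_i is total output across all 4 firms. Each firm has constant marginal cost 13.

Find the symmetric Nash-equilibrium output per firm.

10.8

A representative firm's profit is π_i = y_i(121 − 2Y) − 13y_i, with Y = y_i + Σ_{j≠i} y_j.
First-order condition: 108 − 4y_i − 2Σ_{j≠i} y_j = 0.
With identical firms, set every y_j = y: then 108 − 4y − 6y = 0, i.e. y = 108/10 = 10.8.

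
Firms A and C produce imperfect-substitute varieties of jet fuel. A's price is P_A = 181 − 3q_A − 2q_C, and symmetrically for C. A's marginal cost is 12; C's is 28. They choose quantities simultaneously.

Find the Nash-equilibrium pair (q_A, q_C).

Firm A's profit: π = q_A(181 − 3q_A − 2q_C) − 12q_A.
∂π/∂q_A = 169 − 6q_A − 2q_C = 0 ⇒ q_A = 169/6 − (1/3)q_C.
Similarly q_C = 25.5 − (1/3)q_A.
Plugging q_C into A's best response: q_A = 169/6 − (1/3)(25.5 − (1/3)q_A) ⇒ (8/9)q_A = 59/3, so q_A = 22.125.
Then q_C = 25.5 − (1/3)·22.125 = 18.125.

22.125, 18.125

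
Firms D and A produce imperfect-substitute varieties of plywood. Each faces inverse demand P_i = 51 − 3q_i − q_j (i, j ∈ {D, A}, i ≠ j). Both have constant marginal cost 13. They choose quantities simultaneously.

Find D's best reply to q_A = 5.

Firm D's profit: π = q_D(51 − 3q_D − q_A) − 13q_D.
∂π/∂q_D = 38 − 6q_D − q_A = 0 ⇒ q_D = 19/3 − (1/6)q_A.
At q_A = 5: q_D = 19/3 − (1/6)·5 = 5.5.

5.5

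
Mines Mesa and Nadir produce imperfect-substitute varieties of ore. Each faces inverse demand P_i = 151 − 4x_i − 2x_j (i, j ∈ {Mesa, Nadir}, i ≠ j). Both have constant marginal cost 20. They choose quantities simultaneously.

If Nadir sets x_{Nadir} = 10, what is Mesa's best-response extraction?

13.875

Mine Mesa's profit: π = x_{Mesa}(151 − 4x_{Mesa} − 2x_{Nadir}) − 20x_{Mesa}.
∂π/∂x_{Mesa} = 131 − 8x_{Mesa} − 2x_{Nadir} = 0 ⇒ x_{Mesa} = 16.375 − 0.25x_{Nadir}.
At x_{Nadir} = 10: x_{Mesa} = 16.375 − 0.25·10 = 13.875.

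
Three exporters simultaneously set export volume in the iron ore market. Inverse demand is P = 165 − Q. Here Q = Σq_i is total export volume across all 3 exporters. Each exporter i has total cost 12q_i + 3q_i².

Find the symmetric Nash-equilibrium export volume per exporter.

A representative exporter's profit is π_i = q_i(165 − Q) − 12q_i − 3q_i², with Q = q_i + Σ_{j≠i} q_j.
First-order condition: 153 − 8q_i − Σ_{j≠i} q_j = 0.
With identical exporters, set every q_j = q: then 153 − 8q − 2q = 0, i.e. q = 153/10 = 15.3.

15.3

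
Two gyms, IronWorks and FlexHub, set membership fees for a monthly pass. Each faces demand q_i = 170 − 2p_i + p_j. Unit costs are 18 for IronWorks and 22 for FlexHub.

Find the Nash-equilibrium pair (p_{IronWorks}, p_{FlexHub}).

IronWorks's profit: π = (p_{IronWorks} − 18)(170 − 2p_{IronWorks} + p_{FlexHub}).
∂π/∂p_{IronWorks} = 206 − 4p_{IronWorks} + p_{FlexHub} = 0 ⇒ p_{IronWorks} = 51.5 + 0.25p_{FlexHub}.
Similarly p_{FlexHub} = 53.5 + 0.25p_{IronWorks}.
Plugging p_{FlexHub} into IronWorks's best response: p_{IronWorks} = 51.5 + 0.25(53.5 + 0.25p_{IronWorks}) ⇒ 0.9375p_{IronWorks} = 64.875, so p_{IronWorks} = 69.2.
Then p_{FlexHub} = 53.5 + 0.25·69.2 = 70.8.

69.2, 70.8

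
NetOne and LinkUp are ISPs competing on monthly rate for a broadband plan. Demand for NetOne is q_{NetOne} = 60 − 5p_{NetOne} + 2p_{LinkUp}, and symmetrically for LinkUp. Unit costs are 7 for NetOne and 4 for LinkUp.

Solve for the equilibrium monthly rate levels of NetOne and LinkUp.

11.5625, 10.3125

NetOne's profit: π = (p_{NetOne} − 7)(60 − 5p_{NetOne} + 2p_{LinkUp}).
∂π/∂p_{NetOne} = 95 − 10p_{NetOne} + 2p_{LinkUp} = 0 ⇒ p_{NetOne} = 9.5 + 0.2p_{LinkUp}.
Similarly p_{LinkUp} = 8 + 0.2p_{NetOne}.
Substituting the second reaction function into the first: p_{NetOne} = 9.5 + 0.2(8 + 0.2p_{NetOne}), which gives 0.96p_{NetOne} = 11.1 ⇒ p_{NetOne} = 11.5625.
Then p_{LinkUp} = 8 + 0.2·11.5625 = 10.3125.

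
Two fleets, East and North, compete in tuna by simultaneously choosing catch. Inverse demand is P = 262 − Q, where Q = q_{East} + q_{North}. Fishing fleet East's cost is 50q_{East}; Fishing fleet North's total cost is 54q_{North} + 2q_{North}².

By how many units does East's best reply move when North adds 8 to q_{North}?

Fishing fleet East's profit: π = q_{East}(262 − (q_{East} + q_{North})) − 50q_{East}.
∂π/∂q_{East} = 212 − 2q_{East} − q_{North} = 0, so q_{East} = 106 − 0.5q_{North}.
The reaction-function slope is −0.5, so an 8-unit rise in q_{North} moves q_{East} by −0.5 × 8 = −4. East's best response falls — the actions are strategic substitutes.

-4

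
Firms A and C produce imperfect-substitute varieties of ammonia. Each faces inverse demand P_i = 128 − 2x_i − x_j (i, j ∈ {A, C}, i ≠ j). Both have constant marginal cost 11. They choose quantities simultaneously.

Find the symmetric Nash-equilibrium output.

Firm A's profit: π = x_A(128 − 2x_A − x_C) − 11x_A.
∂π/∂x_A = 117 − 4x_A − x_C = 0 ⇒ x_A = 29.25 − 0.25x_C.
The game is symmetric, so in equilibrium x_C = x_A: the reaction function gives 1.25x_A = 29.25, hence x_A = 23.4.

23.4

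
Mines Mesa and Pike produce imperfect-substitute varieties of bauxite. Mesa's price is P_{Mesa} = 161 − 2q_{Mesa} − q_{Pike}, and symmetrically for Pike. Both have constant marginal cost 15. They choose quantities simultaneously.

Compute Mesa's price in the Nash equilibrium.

73.4

Mine Mesa's profit: π = q_{Mesa}(161 − 2q_{Mesa} − q_{Pike}) − 15q_{Mesa}.
∂π/∂q_{Mesa} = 146 − 4q_{Mesa} − q_{Pike} = 0 ⇒ q_{Mesa} = 36.5 − 0.25q_{Pike}.
Setting q_{Mesa} = q_{Pike} in the reaction function: q_{Mesa} = 36.5 − 0.25q_{Mesa}, so q_{Mesa} = 36.5 / 1.25 = 29.2.
P_{Mesa} = 161 − 2·29.2 − 29.2 = 73.4.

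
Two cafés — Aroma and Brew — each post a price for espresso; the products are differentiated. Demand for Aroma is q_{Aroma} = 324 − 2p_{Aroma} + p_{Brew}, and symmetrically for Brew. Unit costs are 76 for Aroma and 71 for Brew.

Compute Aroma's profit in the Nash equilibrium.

13448

Aroma's profit: π = (p_{Aroma} − 76)(324 − 2p_{Aroma} + p_{Brew}).
∂π/∂p_{Aroma} = 476 − 4p_{Aroma} + p_{Brew} = 0 ⇒ p_{Aroma} = 119 + 0.25p_{Brew}.
Similarly p_{Brew} = 116.5 + 0.25p_{Aroma}.
Plugging p_{Brew} into Aroma's best response: p_{Aroma} = 119 + 0.25(116.5 + 0.25p_{Aroma}) ⇒ 0.9375p_{Aroma} = 148.125, so p_{Aroma} = 158.
Then p_{Brew} = 116.5 + 0.25·158 = 156.
q_{Aroma} = 324 − 2·158 + 156 = 164.
Profit = (158 − 76)·164 = 13448.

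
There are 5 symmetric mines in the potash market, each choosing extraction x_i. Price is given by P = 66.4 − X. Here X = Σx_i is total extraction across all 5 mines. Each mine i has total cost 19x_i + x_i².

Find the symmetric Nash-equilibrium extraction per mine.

A representative mine's profit is π_i = x_i(66.4 − X) − 19x_i − x_i², with X = x_i + Σ_{j≠i} x_j.
First-order condition: 47.4 − 4x_i − Σ_{j≠i} x_j = 0.
Imposing symmetry (x_j = x for all j) turns Σ_{j≠i} x_j into 4x, so 47.4 = 8x and x = 5.925.

5.925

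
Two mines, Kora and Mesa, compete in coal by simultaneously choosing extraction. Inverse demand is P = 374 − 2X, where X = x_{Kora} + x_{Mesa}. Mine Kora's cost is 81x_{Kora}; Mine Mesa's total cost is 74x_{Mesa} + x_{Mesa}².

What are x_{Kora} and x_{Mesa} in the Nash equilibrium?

57.9, 30.7

Mine Kora's profit: π = x_{Kora}(374 − 2(x_{Kora} + x_{Mesa})) − 81x_{Kora}.
∂π/∂x_{Kora} = 293 − 4x_{Kora} − 2x_{Mesa} = 0, so x_{Kora} = 73.25 − 0.5x_{Mesa}.
For Mesa: ∂π/∂x_{Mesa} = 300 − 6x_{Mesa} − 2x_{Kora} = 0 ⇒ x_{Mesa} = 50 − (1/3)x_{Kora}.
Plugging x_{Mesa} into Kora's best response: x_{Kora} = 73.25 − 0.5(50 − (1/3)x_{Kora}) ⇒ (5/6)x_{Kora} = 48.25, so x_{Kora} = 57.9.
Then x_{Mesa} = 50 − (1/3)·57.9 = 30.7.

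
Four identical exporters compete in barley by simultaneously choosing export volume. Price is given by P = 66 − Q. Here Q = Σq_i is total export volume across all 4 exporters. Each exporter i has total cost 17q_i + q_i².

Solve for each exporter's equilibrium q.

7

A representative exporter's profit is π_i = q_i(66 − Q) − 17q_i − q_i², with Q = q_i + Σ_{j≠i} q_j.
First-order condition: 49 − 4q_i − Σ_{j≠i} q_j = 0.
With identical exporters, set every q_j = q: then 49 − 4q − 3q = 0, i.e. q = 49/7 = 7.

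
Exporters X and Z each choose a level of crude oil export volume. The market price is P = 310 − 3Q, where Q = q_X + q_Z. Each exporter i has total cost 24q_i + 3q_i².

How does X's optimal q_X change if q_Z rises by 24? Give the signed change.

Exporter X's profit: π = q_X(310 − 3(q_X + q_Z)) − 24q_X − 3q_X².
∂π/∂q_X = 286 − 12q_X − 3q_Z = 0, so q_X = 143/6 − 0.25q_Z.
The reaction-function slope is −0.25, so a 24-unit rise in q_Z moves q_X by −0.25 × 24 = −6. X's best response falls — the actions are strategic substitutes.

-6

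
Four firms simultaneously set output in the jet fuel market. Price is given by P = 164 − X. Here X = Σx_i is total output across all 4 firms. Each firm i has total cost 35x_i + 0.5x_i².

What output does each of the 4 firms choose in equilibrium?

A representative firm's profit is π_i = x_i(164 − X) − 35x_i − 0.5x_i², with X = x_i + Σ_{j≠i} x_j.
First-order condition: 129 − 3x_i − Σ_{j≠i} x_j = 0.
With identical firms, set every x_j = x: then 129 − 3x − 3x = 0, i.e. x = 129/6 = 21.5.

21.5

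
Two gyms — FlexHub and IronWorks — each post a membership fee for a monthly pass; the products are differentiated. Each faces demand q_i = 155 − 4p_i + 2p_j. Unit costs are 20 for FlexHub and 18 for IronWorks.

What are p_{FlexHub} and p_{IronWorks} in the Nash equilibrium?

FlexHub's profit: π = (p_{FlexHub} − 20)(155 − 4p_{FlexHub} + 2p_{IronWorks}).
∂π/∂p_{FlexHub} = 235 − 8p_{FlexHub} + 2p_{IronWorks} = 0 ⇒ p_{FlexHub} = 29.375 + 0.25p_{IronWorks}.
Similarly p_{IronWorks} = 28.375 + 0.25p_{FlexHub}.
Solving the two reaction functions simultaneously: (1 − (0.25)(0.25))p_{FlexHub} = 29.375 + 0.25·28.375, so 0.9375p_{FlexHub} = 1167/32 and p_{FlexHub} = 38.9.
Then p_{IronWorks} = 28.375 + 0.25·38.9 = 38.1.

38.9, 38.1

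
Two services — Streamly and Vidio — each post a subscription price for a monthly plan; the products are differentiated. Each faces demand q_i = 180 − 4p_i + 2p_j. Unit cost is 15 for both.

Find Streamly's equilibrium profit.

Streamly's profit: π = (p_{Streamly} − 15)(180 − 4p_{Streamly} + 2p_{Vidio}).
∂π/∂p_{Streamly} = 240 − 8p_{Streamly} + 2p_{Vidio} = 0 ⇒ p_{Streamly} = 30 + 0.25p_{Vidio}.
The game is symmetric, so in equilibrium p_{Vidio} = p_{Streamly}: the reaction function gives 0.75p_{Streamly} = 30, hence p_{Streamly} = 40.
q_{Streamly} = 180 − 4·40 + 2·40 = 100.
Profit = (40 − 15)·100 = 2500.

2500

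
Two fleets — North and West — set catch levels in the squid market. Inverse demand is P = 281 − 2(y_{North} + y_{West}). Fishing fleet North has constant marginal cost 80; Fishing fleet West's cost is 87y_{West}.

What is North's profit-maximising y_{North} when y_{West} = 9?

Fishing fleet North's profit: π = y_{North}(281 − 2(y_{North} + y_{West})) − 80y_{North}.
∂π/∂y_{North} = 201 − 4y_{North} − 2y_{West} = 0, so y_{North} = 50.25 − 0.5y_{West}.
At y_{West} = 9: y_{North} = 50.25 − 0.5·9 = 45.75.

45.75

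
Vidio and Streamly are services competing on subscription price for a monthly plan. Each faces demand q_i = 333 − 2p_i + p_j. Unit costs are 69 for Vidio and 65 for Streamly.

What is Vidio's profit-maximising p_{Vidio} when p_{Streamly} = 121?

148

Vidio's profit: π = (p_{Vidio} − 69)(333 − 2p_{Vidio} + p_{Streamly}).
∂π/∂p_{Vidio} = 471 − 4p_{Vidio} + p_{Streamly} = 0 ⇒ p_{Vidio} = 117.75 + 0.25p_{Streamly}.
At p_{Streamly} = 121: p_{Vidio} = 117.75 + 0.25·121 = 148.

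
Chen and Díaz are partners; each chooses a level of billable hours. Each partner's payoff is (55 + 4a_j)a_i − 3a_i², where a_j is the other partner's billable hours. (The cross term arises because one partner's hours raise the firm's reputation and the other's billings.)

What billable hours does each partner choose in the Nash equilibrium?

27.5

Chen's payoff is (55 + 4a_D)a_C − 3a_C².
∂π/∂a_C = 55 + 4a_D − 6a_C = 0, so a_C = 55/6 + (2/3)a_D.
Setting a_C = a_D in the reaction function: a_C = 55/6 + (2/3)a_C, so a_C = (55/6) / (1/3) = 27.5.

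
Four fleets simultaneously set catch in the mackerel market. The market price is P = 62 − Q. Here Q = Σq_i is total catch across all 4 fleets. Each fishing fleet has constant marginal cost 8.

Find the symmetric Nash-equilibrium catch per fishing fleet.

10.8

A representative fishing fleet's profit is π_i = q_i(62 − Q) − 8q_i, with Q = q_i + Σ_{j≠i} q_j.
First-order condition: 54 − 2q_i − Σ_{j≠i} q_j = 0.
In a symmetric equilibrium every fishing fleet chooses the same q, so Σ_{j≠i} q_j = 3q. The condition becomes 54 − 5q = 0, giving q = 54/5 = 10.8.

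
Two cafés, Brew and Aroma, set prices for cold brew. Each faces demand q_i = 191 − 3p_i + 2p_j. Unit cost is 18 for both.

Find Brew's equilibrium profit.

5611.6875

Brew's profit: π = (p_{Brew} − 18)(191 − 3p_{Brew} + 2p_{Aroma}).
∂π/∂p_{Brew} = 245 − 6p_{Brew} + 2p_{Aroma} = 0 ⇒ p_{Brew} = 245/6 + (1/3)p_{Aroma}.
The game is symmetric, so in equilibrium p_{Aroma} = p_{Brew}: the reaction function gives (2/3)p_{Brew} = 245/6, hence p_{Brew} = 61.25.
q_{Brew} = 191 − 3·61.25 + 2·61.25 = 129.75.
Profit = (61.25 − 18)·129.75 = 5611.6875.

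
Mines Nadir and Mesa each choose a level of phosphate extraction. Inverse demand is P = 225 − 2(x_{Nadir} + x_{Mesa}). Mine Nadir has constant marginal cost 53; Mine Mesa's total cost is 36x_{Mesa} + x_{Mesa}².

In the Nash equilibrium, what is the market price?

118.4

Mine Nadir's profit: π = x_{Nadir}(225 − 2(x_{Nadir} + x_{Mesa})) − 53x_{Nadir}.
∂π/∂x_{Nadir} = 172 − 4x_{Nadir} − 2x_{Mesa} = 0, so x_{Nadir} = 43 − 0.5x_{Mesa}.
For Mesa: ∂π/∂x_{Mesa} = 189 − 6x_{Mesa} − 2x_{Nadir} = 0 ⇒ x_{Mesa} = 31.5 − (1/3)x_{Nadir}.
Substituting the second reaction function into the first: x_{Nadir} = 43 − 0.5(31.5 − (1/3)x_{Nadir}), which gives (5/6)x_{Nadir} = 27.25 ⇒ x_{Nadir} = 32.7.
Then x_{Mesa} = 31.5 − (1/3)·32.7 = 20.6.
Equilibrium price: P = 225 − 2·53.3 = 118.4.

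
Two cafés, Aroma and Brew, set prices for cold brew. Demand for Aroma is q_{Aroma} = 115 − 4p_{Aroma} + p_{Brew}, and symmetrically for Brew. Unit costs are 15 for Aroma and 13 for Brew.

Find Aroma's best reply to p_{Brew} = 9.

23

Aroma's profit: π = (p_{Aroma} − 15)(115 − 4p_{Aroma} + p_{Brew}).
∂π/∂p_{Aroma} = 175 − 8p_{Aroma} + p_{Brew} = 0 ⇒ p_{Aroma} = 21.875 + 0.125p_{Brew}.
At p_{Brew} = 9: p_{Aroma} = 21.875 + 0.125·9 = 23.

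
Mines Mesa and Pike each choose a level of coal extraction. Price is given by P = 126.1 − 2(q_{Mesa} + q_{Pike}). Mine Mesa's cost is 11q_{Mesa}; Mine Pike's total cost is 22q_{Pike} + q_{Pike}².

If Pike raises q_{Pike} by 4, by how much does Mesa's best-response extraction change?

-2

Mine Mesa's profit: π = q_{Mesa}(126.1 − 2(q_{Mesa} + q_{Pike})) − 11q_{Mesa}.
∂π/∂q_{Mesa} = 115.1 − 4q_{Mesa} − 2q_{Pike} = 0, so q_{Mesa} = 28.775 − 0.5q_{Pike}.
The reaction-function slope is −0.5, so a 4-unit rise in q_{Pike} moves q_{Mesa} by −0.5 × 4 = −2. Mesa's best response falls — the actions are strategic substitutes.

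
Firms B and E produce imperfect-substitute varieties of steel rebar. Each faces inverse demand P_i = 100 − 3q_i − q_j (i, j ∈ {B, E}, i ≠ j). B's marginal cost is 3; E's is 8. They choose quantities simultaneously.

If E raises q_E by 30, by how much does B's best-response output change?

-5

Firm B's profit: π = q_B(100 − 3q_B − q_E) − 3q_B.
∂π/∂q_B = 97 − 6q_B − q_E = 0 ⇒ q_B = 97/6 − (1/6)q_E.
The reaction-function slope is −1/6, so a 30-unit rise in q_E moves q_B by −1/6 × 30 = −5. B's best response falls — the actions are strategic substitutes.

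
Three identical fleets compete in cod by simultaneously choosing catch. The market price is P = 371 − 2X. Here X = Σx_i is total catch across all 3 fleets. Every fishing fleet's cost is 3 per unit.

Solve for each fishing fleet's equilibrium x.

A representative fishing fleet's profit is π_i = x_i(371 − 2X) − 3x_i, with X = x_i + Σ_{j≠i} x_j.
First-order condition: 368 − 4x_i − 2Σ_{j≠i} x_j = 0.
Imposing symmetry (x_j = x for all j) turns Σ_{j≠i} x_j into 2x, so 368 = 8x and x = 46.

46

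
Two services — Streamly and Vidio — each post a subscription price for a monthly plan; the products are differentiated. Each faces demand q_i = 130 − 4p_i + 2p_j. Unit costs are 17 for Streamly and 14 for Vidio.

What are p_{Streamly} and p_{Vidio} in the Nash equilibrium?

Streamly's profit: π = (p_{Streamly} − 17)(130 − 4p_{Streamly} + 2p_{Vidio}).
∂π/∂p_{Streamly} = 198 − 8p_{Streamly} + 2p_{Vidio} = 0 ⇒ p_{Streamly} = 24.75 + 0.25p_{Vidio}.
Similarly p_{Vidio} = 23.25 + 0.25p_{Streamly}.
Solving the two reaction functions simultaneously: (1 − (0.25)(0.25))p_{Streamly} = 24.75 + 0.25·23.25, so 0.9375p_{Streamly} = 30.5625 and p_{Streamly} = 32.6.
Then p_{Vidio} = 23.25 + 0.25·32.6 = 31.4.

32.6, 31.4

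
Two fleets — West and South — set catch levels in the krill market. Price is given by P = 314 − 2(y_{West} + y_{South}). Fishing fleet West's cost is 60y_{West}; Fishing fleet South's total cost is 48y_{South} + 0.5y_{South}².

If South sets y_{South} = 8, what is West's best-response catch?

59.5

Fishing fleet West's profit: π = y_{West}(314 − 2(y_{West} + y_{South})) − 60y_{West}.
∂π/∂y_{West} = 254 − 4y_{West} − 2y_{South} = 0, so y_{West} = 63.5 − 0.5y_{South}.
At y_{South} = 8: y_{West} = 63.5 − 0.5·8 = 59.5.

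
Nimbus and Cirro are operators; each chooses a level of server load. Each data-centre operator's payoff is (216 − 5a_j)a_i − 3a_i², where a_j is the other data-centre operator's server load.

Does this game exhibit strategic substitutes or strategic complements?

strategic substitutes

Nimbus's payoff is (216 − 5a_C)a_N − 3a_N².
∂π/∂a_N = 216 − 5a_C − 6a_N = 0, so a_N = 36 − (5/6)a_C.
The best-response slope da_N/da_C = −5/6 < 0: the reaction function is downward-sloping, so the choices are strategic substitutes.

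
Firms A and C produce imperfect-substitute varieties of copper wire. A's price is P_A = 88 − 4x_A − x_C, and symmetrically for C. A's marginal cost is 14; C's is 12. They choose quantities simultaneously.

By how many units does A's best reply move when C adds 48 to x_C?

-6

Firm A's profit: π = x_A(88 − 4x_A − x_C) − 14x_A.
∂π/∂x_A = 74 − 8x_A − x_C = 0 ⇒ x_A = 9.25 − 0.125x_C.
The reaction-function slope is −0.125, so a 48-unit rise in x_C moves x_A by −0.125 × 48 = −6. A's best response falls — the actions are strategic substitutes.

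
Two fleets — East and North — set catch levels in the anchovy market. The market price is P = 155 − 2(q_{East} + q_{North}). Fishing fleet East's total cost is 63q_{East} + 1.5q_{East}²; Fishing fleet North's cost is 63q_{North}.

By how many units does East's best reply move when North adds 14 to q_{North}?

-4

Fishing fleet East's profit: π = q_{East}(155 − 2(q_{East} + q_{North})) − 63q_{East} − 1.5q_{East}².
∂π/∂q_{East} = 92 − 7q_{East} − 2q_{North} = 0, so q_{East} = 92/7 − (2/7)q_{North}.
The reaction-function slope is −2/7, so a 14-unit rise in q_{North} moves q_{East} by −2/7 × 14 = −4. East's best response falls — the actions are strategic substitutes.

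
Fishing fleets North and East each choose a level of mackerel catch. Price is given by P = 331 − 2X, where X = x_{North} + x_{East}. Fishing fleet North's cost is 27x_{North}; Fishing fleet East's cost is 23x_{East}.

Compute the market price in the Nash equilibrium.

Fishing fleet North's profit: π = x_{North}(331 − 2(x_{North} + x_{East})) − 27x_{North}.
∂π/∂x_{North} = 304 − 4x_{North} − 2x_{East} = 0, so x_{North} = 76 − 0.5x_{East}.
By the same steps for East: x_{East} = 77 − 0.5x_{North}.
Plugging x_{East} into North's best response: x_{North} = 76 − 0.5(77 − 0.5x_{North}) ⇒ 0.75x_{North} = 37.5, so x_{North} = 50.
Then x_{East} = 77 − 0.5·50 = 52.
Equilibrium price: P = 331 − 2·102 = 127.

127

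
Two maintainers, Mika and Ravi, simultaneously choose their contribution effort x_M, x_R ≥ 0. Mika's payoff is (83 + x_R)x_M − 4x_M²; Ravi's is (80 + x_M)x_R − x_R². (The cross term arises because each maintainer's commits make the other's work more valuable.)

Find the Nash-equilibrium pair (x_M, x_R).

Expanding Mika's payoff: 83x_M + x_Rx_M − 4x_M².
∂π/∂x_M = 83 + x_R − 8x_M = 0, so x_M = 10.375 + 0.125x_R.
Likewise for Ravi: x_R = 40 + 0.5x_M.
Plugging x_R into Mika's best response: x_M = 10.375 + 0.125(40 + 0.5x_M) ⇒ 0.9375x_M = 15.375, so x_M = 16.4.
Then x_R = 40 + 0.5·16.4 = 48.2.

16.4, 48.2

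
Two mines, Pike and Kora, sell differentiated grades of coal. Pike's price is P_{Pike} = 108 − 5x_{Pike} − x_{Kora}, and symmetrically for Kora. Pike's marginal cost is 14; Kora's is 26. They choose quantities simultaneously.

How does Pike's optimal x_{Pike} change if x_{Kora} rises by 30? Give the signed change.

Mine Pike's profit: π = x_{Pike}(108 − 5x_{Pike} − x_{Kora}) − 14x_{Pike}.
∂π/∂x_{Pike} = 94 − 10x_{Pike} − x_{Kora} = 0 ⇒ x_{Pike} = 9.4 − 0.1x_{Kora}.
The reaction-function slope is −0.1, so a 30-unit rise in x_{Kora} moves x_{Pike} by −0.1 × 30 = −3. Pike's best response falls — the actions are strategic substitutes.

-3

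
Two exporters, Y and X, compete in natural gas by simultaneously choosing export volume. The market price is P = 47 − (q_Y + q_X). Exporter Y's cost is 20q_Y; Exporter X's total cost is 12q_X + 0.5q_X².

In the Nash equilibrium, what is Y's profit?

Exporter Y's profit: π = q_Y(47 − (q_Y + q_X)) − 20q_Y.
∂π/∂q_Y = 27 − 2q_Y − q_X = 0, so q_Y = 13.5 − 0.5q_X.
For X: ∂π/∂q_X = 35 − 3q_X − q_Y = 0 ⇒ q_X = 35/3 − (1/3)q_Y.
Plugging q_X into Y's best response: q_Y = 13.5 − 0.5(35/3 − (1/3)q_Y) ⇒ (5/6)q_Y = 23/3, so q_Y = 9.2.
Then q_X = 35/3 − (1/3)·9.2 = 8.6.
Price P = 47 − 17.8 = 29.2.
Y's profit: (29.2 − 20)·9.2 = 84.64.

84.64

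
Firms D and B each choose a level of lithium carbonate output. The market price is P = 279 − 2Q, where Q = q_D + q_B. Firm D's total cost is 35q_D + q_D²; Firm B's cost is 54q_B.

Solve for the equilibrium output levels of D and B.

26.3, 43.1

Firm D's profit: π = q_D(279 − 2(q_D + q_B)) − 35q_D − q_D².
∂π/∂q_D = 244 − 6q_D − 2q_B = 0, so q_D = 122/3 − (1/3)q_B.
For B: ∂π/∂q_B = 225 − 4q_B − 2q_D = 0 ⇒ q_B = 56.25 − 0.5q_D.
Solving the two reaction functions simultaneously: (1 − (−1/3)(−0.5))q_D = 122/3 − (1/3)·56.25, so (5/6)q_D = 263/12 and q_D = 26.3.
Then q_B = 56.25 − 0.5·26.3 = 43.1.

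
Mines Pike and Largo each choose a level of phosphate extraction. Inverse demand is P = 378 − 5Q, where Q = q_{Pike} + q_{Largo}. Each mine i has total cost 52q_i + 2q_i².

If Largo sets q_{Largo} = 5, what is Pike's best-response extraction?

21.5

Mine Pike's profit: π = q_{Pike}(378 − 5(q_{Pike} + q_{Largo})) − 52q_{Pike} − 2q_{Pike}².
∂π/∂q_{Pike} = 326 − 14q_{Pike} − 5q_{Largo} = 0, so q_{Pike} = 163/7 − (5/14)q_{Largo}.
At q_{Largo} = 5: q_{Pike} = 163/7 − (5/14)·5 = 21.5.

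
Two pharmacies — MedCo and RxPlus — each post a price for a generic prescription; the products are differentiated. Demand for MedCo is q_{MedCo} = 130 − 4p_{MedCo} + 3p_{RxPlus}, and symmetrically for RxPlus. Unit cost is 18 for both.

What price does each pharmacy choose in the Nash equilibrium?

40.4

MedCo's profit: π = (p_{MedCo} − 18)(130 − 4p_{MedCo} + 3p_{RxPlus}).
∂π/∂p_{MedCo} = 202 − 8p_{MedCo} + 3p_{RxPlus} = 0 ⇒ p_{MedCo} = 25.25 + 0.375p_{RxPlus}.
By symmetry p_{RxPlus} = p_{MedCo}; substituting into the reaction function, 0.625p_{MedCo} = 25.25 and p_{MedCo} = 40.4.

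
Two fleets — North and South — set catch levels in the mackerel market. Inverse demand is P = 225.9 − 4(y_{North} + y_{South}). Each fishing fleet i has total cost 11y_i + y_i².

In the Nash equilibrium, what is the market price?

Fishing fleet North's profit: π = y_{North}(225.9 − 4(y_{North} + y_{South})) − 11y_{North} − y_{North}².
∂π/∂y_{North} = 214.9 − 10y_{North} − 4y_{South} = 0, so y_{North} = 21.49 − 0.4y_{South}.
Setting y_{North} = y_{South} in the reaction function: y_{North} = 21.49 − 0.4y_{North}, so y_{North} = 21.49 / 1.4 = 15.35.
Equilibrium price: P = 225.9 − 4·30.7 = 103.1.

103.1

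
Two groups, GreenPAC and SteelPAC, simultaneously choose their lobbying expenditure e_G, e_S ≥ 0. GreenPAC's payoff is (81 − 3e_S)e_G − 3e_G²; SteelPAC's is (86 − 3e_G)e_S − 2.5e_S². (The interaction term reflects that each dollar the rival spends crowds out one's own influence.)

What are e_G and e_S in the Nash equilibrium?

7, 13

Expanding GreenPAC's payoff: 81e_G − 3e_Se_G − 3e_G².
∂π/∂e_G = 81 − 3e_S − 6e_G = 0, so e_G = 13.5 − 0.5e_S.
Likewise for SteelPAC: e_S = 17.2 − 0.6e_G.
Substituting the second reaction function into the first: e_G = 13.5 − 0.5(17.2 − 0.6e_G), which gives 0.7e_G = 4.9 ⇒ e_G = 7.
Then e_S = 17.2 − 0.6·7 = 13.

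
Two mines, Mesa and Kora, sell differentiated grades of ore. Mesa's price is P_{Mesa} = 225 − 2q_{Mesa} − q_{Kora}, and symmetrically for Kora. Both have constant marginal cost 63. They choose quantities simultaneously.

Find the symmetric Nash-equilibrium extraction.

32.4

Mine Mesa's profit: π = q_{Mesa}(225 − 2q_{Mesa} − q_{Kora}) − 63q_{Mesa}.
∂π/∂q_{Mesa} = 162 − 4q_{Mesa} − q_{Kora} = 0 ⇒ q_{Mesa} = 40.5 − 0.25q_{Kora}.
The game is symmetric, so in equilibrium q_{Kora} = q_{Mesa}: the reaction function gives 1.25q_{Mesa} = 40.5, hence q_{Mesa} = 32.4.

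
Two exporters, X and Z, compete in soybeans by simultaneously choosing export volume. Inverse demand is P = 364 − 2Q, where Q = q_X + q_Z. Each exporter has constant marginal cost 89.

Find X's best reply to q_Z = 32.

52.75

Exporter X's profit: π = q_X(364 − 2(q_X + q_Z)) − 89q_X.
∂π/∂q_X = 275 − 4q_X − 2q_Z = 0, so q_X = 68.75 − 0.5q_Z.
At q_Z = 32: q_X = 68.75 − 0.5·32 = 52.75.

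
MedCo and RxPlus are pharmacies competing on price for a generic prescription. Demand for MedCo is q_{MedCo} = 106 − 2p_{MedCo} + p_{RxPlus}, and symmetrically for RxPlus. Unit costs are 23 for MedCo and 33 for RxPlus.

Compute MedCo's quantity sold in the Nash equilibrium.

MedCo's profit: π = (p_{MedCo} − 23)(106 − 2p_{MedCo} + p_{RxPlus}).
∂π/∂p_{MedCo} = 152 − 4p_{MedCo} + p_{RxPlus} = 0 ⇒ p_{MedCo} = 38 + 0.25p_{RxPlus}.
Similarly p_{RxPlus} = 43 + 0.25p_{MedCo}.
Solving the two reaction functions simultaneously: (1 − (0.25)(0.25))p_{MedCo} = 38 + 0.25·43, so 0.9375p_{MedCo} = 48.75 and p_{MedCo} = 52.
Then p_{RxPlus} = 43 + 0.25·52 = 56.
q_{MedCo} = 106 − 2·52 + 56 = 58.

58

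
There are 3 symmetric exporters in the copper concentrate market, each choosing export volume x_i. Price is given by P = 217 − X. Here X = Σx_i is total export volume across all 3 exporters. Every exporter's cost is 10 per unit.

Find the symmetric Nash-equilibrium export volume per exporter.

51.75

A representative exporter's profit is π_i = x_i(217 − X) − 10x_i, with X = x_i + Σ_{j≠i} x_j.
First-order condition: 207 − 2x_i − Σ_{j≠i} x_j = 0.
With identical exporters, set every x_j = x: then 207 − 2x − 2x = 0, i.e. x = 207/4 = 51.75.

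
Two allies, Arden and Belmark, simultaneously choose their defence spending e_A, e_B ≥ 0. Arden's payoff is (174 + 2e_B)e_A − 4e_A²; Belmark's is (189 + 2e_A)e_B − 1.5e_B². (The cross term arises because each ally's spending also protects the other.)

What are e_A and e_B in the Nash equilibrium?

45, 93

Expanding Arden's payoff: 174e_A + 2e_Be_A − 4e_A².
∂π/∂e_A = 174 + 2e_B − 8e_A = 0, so e_A = 21.75 + 0.25e_B.
Likewise for Belmark: e_B = 63 + (2/3)e_A.
Plugging e_B into Arden's best response: e_A = 21.75 + 0.25(63 + (2/3)e_A) ⇒ (5/6)e_A = 37.5, so e_A = 45.
Then e_B = 63 + (2/3)·45 = 93.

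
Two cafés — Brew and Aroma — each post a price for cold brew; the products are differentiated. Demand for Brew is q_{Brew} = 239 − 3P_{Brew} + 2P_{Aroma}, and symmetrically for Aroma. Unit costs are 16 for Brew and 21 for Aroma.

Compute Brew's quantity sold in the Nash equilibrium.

Brew's profit: π = (P_{Brew} − 16)(239 − 3P_{Brew} + 2P_{Aroma}).
∂π/∂P_{Brew} = 287 − 6P_{Brew} + 2P_{Aroma} = 0 ⇒ P_{Brew} = 287/6 + (1/3)P_{Aroma}.
Similarly P_{Aroma} = 151/3 + (1/3)P_{Brew}.
Substituting the second reaction function into the first: P_{Brew} = 287/6 + (1/3)(151/3 + (1/3)P_{Brew}), which gives (8/9)P_{Brew} = 1163/18 ⇒ P_{Brew} = 72.6875.
Then P_{Aroma} = 151/3 + (1/3)·72.6875 = 74.5625.
q_{Brew} = 239 − 3·72.6875 + 2·74.5625 = 170.0625.

170.0625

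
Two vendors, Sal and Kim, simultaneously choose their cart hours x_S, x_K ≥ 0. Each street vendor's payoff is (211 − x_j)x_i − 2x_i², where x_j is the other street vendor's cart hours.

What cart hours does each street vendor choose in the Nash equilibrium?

42.2

Sal's payoff is (211 − x_K)x_S − 2x_S².
∂π/∂x_S = 211 − x_K − 4x_S = 0, so x_S = 52.75 − 0.25x_K.
By symmetry x_K = x_S; substituting into the reaction function, 1.25x_S = 52.75 and x_S = 42.2.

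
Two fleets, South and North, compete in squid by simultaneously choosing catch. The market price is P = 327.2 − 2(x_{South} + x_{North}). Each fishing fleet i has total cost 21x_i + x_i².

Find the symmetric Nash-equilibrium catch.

Fishing fleet South's profit: π = x_{South}(327.2 − 2(x_{South} + x_{North})) − 21x_{South} − x_{South}².
∂π/∂x_{South} = 306.2 − 6x_{South} − 2x_{North} = 0, so x_{South} = 1531/30 − (1/3)x_{North}.
Setting x_{South} = x_{North} in the reaction function: x_{South} = 1531/30 − (1/3)x_{South}, so x_{South} = (1531/30) / (4/3) = 38.275.

38.275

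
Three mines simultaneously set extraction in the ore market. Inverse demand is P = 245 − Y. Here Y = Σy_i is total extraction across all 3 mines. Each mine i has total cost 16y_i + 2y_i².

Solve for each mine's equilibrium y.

A representative mine's profit is π_i = y_i(245 − Y) − 16y_i − 2y_i², with Y = y_i + Σ_{j≠i} y_j.
First-order condition: 229 − 6y_i − Σ_{j≠i} y_j = 0.
In a symmetric equilibrium every mine chooses the same y, so Σ_{j≠i} y_j = 2y. The condition becomes 229 − 8y = 0, giving y = 229/8 = 28.625.

28.625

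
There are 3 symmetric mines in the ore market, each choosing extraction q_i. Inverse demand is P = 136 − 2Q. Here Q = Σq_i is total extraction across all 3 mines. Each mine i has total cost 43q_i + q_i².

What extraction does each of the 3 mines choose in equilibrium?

A representative mine's profit is π_i = q_i(136 − 2Q) − 43q_i − q_i², with Q = q_i + Σ_{j≠i} q_j.
First-order condition: 93 − 6q_i − 2Σ_{j≠i} q_j = 0.
With identical mines, set every q_j = q: then 93 − 6q − 4q = 0, i.e. q = 93/10 = 9.3.

9.3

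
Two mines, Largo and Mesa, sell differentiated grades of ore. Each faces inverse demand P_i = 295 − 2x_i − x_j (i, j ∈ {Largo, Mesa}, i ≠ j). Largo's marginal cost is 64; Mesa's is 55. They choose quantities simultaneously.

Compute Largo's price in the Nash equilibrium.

Mine Largo's profit: π = x_{Largo}(295 − 2x_{Largo} − x_{Mesa}) − 64x_{Largo}.
∂π/∂x_{Largo} = 231 − 4x_{Largo} − x_{Mesa} = 0 ⇒ x_{Largo} = 57.75 − 0.25x_{Mesa}.
Similarly x_{Mesa} = 60 − 0.25x_{Largo}.
Substituting the second reaction function into the first: x_{Largo} = 57.75 − 0.25(60 − 0.25x_{Largo}), which gives 0.9375x_{Largo} = 42.75 ⇒ x_{Largo} = 45.6.
Then x_{Mesa} = 60 − 0.25·45.6 = 48.6.
P_{Largo} = 295 − 2·45.6 − 48.6 = 155.2.

155.2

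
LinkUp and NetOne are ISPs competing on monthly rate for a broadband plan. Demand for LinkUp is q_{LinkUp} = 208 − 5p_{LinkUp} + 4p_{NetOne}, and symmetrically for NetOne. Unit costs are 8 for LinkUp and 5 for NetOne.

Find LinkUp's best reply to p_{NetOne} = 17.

31.6

LinkUp's profit: π = (p_{LinkUp} − 8)(208 − 5p_{LinkUp} + 4p_{NetOne}).
∂π/∂p_{LinkUp} = 248 − 10p_{LinkUp} + 4p_{NetOne} = 0 ⇒ p_{LinkUp} = 24.8 + 0.4p_{NetOne}.
At p_{NetOne} = 17: p_{LinkUp} = 24.8 + 0.4·17 = 31.6.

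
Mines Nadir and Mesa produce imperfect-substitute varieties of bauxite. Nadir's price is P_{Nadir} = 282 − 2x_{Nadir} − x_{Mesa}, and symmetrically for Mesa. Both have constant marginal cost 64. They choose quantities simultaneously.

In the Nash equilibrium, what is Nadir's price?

151.2

Mine Nadir's profit: π = x_{Nadir}(282 − 2x_{Nadir} − x_{Mesa}) − 64x_{Nadir}.
∂π/∂x_{Nadir} = 218 − 4x_{Nadir} − x_{Mesa} = 0 ⇒ x_{Nadir} = 54.5 − 0.25x_{Mesa}.
The game is symmetric, so in equilibrium x_{Mesa} = x_{Nadir}: the reaction function gives 1.25x_{Nadir} = 54.5, hence x_{Nadir} = 43.6.
P_{Nadir} = 282 − 2·43.6 − 43.6 = 151.2.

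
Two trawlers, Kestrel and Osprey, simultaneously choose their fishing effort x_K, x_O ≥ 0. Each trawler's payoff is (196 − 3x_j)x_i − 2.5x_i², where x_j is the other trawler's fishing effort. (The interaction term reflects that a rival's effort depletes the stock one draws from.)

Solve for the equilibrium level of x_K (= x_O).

24.5

Kestrel's payoff is (196 − 3x_O)x_K − 2.5x_K².
∂π/∂x_K = 196 − 3x_O − 5x_K = 0, so x_K = 39.2 − 0.6x_O.
By symmetry x_O = x_K; substituting into the reaction function, 1.6x_K = 39.2 and x_K = 24.5.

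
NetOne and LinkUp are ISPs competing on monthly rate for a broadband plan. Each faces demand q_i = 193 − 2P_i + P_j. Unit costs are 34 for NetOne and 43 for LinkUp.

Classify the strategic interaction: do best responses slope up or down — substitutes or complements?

strategic complements

NetOne's profit: π = (P_{NetOne} − 34)(193 − 2P_{NetOne} + P_{LinkUp}).
∂π/∂P_{NetOne} = 261 − 4P_{NetOne} + P_{LinkUp} = 0 ⇒ P_{NetOne} = 65.25 + 0.25P_{LinkUp}.
The best-response slope dP_{NetOne}/dP_{LinkUp} = 0.25 > 0: the reaction function is upward-sloping, so the choices are strategic complements.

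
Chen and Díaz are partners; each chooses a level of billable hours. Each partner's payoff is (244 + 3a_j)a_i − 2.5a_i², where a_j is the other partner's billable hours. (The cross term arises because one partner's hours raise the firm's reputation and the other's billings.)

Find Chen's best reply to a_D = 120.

Chen's payoff is (244 + 3a_D)a_C − 2.5a_C².
∂π/∂a_C = 244 + 3a_D − 5a_C = 0, so a_C = 48.8 + 0.6a_D.
At a_D = 120: a_C = 48.8 + 0.6·120 = 120.8.

120.8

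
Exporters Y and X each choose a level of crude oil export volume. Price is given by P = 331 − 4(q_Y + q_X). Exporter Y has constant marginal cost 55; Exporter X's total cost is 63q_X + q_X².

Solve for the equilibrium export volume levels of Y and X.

Exporter Y's profit: π = q_Y(331 − 4(q_Y + q_X)) − 55q_Y.
∂π/∂q_Y = 276 − 8q_Y − 4q_X = 0, so q_Y = 34.5 − 0.5q_X.
For X: ∂π/∂q_X = 268 − 10q_X − 4q_Y = 0 ⇒ q_X = 26.8 − 0.4q_Y.
Solving the two reaction functions simultaneously: (1 − (−0.5)(−0.4))q_Y = 34.5 − 0.5·26.8, so 0.8q_Y = 21.1 and q_Y = 26.375.
Then q_X = 26.8 − 0.4·26.375 = 16.25.

26.375, 16.25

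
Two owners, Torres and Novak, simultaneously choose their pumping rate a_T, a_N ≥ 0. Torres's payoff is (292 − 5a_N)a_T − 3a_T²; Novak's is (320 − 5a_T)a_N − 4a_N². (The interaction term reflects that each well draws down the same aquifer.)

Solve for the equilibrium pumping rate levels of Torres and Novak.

32, 20

Expanding Torres's payoff: 292a_T − 5a_Na_T − 3a_T².
∂π/∂a_T = 292 − 5a_N − 6a_T = 0, so a_T = 146/3 − (5/6)a_N.
Likewise for Novak: a_N = 40 − 0.625a_T.
Plugging a_N into Torres's best response: a_T = 146/3 − (5/6)(40 − 0.625a_T) ⇒ (23/48)a_T = 46/3, so a_T = 32.
Then a_N = 40 − 0.625·32 = 20.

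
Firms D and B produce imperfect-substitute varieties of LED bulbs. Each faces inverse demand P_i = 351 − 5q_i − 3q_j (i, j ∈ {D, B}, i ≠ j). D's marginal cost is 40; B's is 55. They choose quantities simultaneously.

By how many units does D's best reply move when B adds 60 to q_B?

Firm D's profit: π = q_D(351 − 5q_D − 3q_B) − 40q_D.
∂π/∂q_D = 311 − 10q_D − 3q_B = 0 ⇒ q_D = 31.1 − 0.3q_B.
The reaction-function slope is −0.3, so a 60-unit rise in q_B moves q_D by −0.3 × 60 = −18. D's best response falls — the actions are strategic substitutes.

-18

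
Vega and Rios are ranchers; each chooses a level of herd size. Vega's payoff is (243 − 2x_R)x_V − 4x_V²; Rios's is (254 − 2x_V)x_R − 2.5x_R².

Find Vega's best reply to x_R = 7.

28.625

Expanding Vega's payoff: 243x_V − 2x_Rx_V − 4x_V².
∂π/∂x_V = 243 − 2x_R − 8x_V = 0, so x_V = 30.375 − 0.25x_R.
At x_R = 7: x_V = 30.375 − 0.25·7 = 28.625.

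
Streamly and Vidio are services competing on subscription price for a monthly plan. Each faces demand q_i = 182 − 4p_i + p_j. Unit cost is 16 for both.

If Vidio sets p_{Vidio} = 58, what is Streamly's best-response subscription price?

Streamly's profit: π = (p_{Streamly} − 16)(182 − 4p_{Streamly} + p_{Vidio}).
∂π/∂p_{Streamly} = 246 − 8p_{Streamly} + p_{Vidio} = 0 ⇒ p_{Streamly} = 30.75 + 0.125p_{Vidio}.
At p_{Vidio} = 58: p_{Streamly} = 30.75 + 0.125·58 = 38.

38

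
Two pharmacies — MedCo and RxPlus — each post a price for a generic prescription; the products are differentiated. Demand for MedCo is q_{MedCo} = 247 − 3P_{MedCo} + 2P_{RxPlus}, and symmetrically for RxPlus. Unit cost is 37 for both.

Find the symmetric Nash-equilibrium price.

89.5

MedCo's profit: π = (P_{MedCo} − 37)(247 − 3P_{MedCo} + 2P_{RxPlus}).
∂π/∂P_{MedCo} = 358 − 6P_{MedCo} + 2P_{RxPlus} = 0 ⇒ P_{MedCo} = 179/3 + (1/3)P_{RxPlus}.
By symmetry P_{RxPlus} = P_{MedCo}; substituting into the reaction function, (2/3)P_{MedCo} = 179/3 and P_{MedCo} = 89.5.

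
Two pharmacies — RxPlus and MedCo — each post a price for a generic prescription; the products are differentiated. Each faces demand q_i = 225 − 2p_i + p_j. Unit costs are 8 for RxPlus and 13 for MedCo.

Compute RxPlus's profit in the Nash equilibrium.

10658

RxPlus's profit: π = (p_{RxPlus} − 8)(225 − 2p_{RxPlus} + p_{MedCo}).
∂π/∂p_{RxPlus} = 241 − 4p_{RxPlus} + p_{MedCo} = 0 ⇒ p_{RxPlus} = 60.25 + 0.25p_{MedCo}.
Similarly p_{MedCo} = 62.75 + 0.25p_{RxPlus}.
Solving the two reaction functions simultaneously: (1 − (0.25)(0.25))p_{RxPlus} = 60.25 + 0.25·62.75, so 0.9375p_{RxPlus} = 75.9375 and p_{RxPlus} = 81.
Then p_{MedCo} = 62.75 + 0.25·81 = 83.
q_{RxPlus} = 225 − 2·81 + 83 = 146.
Profit = (81 − 8)·146 = 10658.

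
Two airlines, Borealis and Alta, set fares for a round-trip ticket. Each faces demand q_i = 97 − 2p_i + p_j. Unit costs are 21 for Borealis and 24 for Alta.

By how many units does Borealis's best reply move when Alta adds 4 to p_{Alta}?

Borealis's profit: π = (p_{Borealis} − 21)(97 − 2p_{Borealis} + p_{Alta}).
∂π/∂p_{Borealis} = 139 − 4p_{Borealis} + p_{Alta} = 0 ⇒ p_{Borealis} = 34.75 + 0.25p_{Alta}.
The reaction-function slope is 0.25, so a 4-unit rise in p_{Alta} moves p_{Borealis} by 0.25 × 4 = 1. Borealis's best response rises — the actions are strategic complements.

1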